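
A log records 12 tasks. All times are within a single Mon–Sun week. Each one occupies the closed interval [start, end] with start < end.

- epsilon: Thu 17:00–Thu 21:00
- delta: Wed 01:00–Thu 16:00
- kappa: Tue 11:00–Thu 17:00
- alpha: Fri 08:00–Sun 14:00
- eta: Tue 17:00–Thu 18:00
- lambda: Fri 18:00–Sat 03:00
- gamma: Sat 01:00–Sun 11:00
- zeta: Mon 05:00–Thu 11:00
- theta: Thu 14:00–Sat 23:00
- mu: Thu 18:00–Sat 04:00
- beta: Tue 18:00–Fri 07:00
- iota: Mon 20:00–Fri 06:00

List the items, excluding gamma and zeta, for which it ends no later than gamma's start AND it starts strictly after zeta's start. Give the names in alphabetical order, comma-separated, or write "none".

beta, delta, epsilon, eta, iota, kappa

Conditions: its end is no later than gamma's start (X.end <= Sat 01:00) AND its start is strictly after zeta's start (X.start > Mon 05:00).
alpha: end Sun 14:00 <= Sat 01:00? ✗; start Fri 08:00 > Mon 05:00? ✓ → no.
beta: end Fri 07:00 <= Sat 01:00? ✓; start Tue 18:00 > Mon 05:00? ✓ → yes.
delta: end Thu 16:00 <= Sat 01:00? ✓; start Wed 01:00 > Mon 05:00? ✓ → yes.
epsilon: end Thu 21:00 <= Sat 01:00? ✓; start Thu 17:00 > Mon 05:00? ✓ → yes.
eta: end Thu 18:00 <= Sat 01:00? ✓; start Tue 17:00 > Mon 05:00? ✓ → yes.
iota: end Fri 06:00 <= Sat 01:00? ✓; start Mon 20:00 > Mon 05:00? ✓ → yes.
kappa: end Thu 17:00 <= Sat 01:00? ✓; start Tue 11:00 > Mon 05:00? ✓ → yes.
lambda: end Sat 03:00 <= Sat 01:00? ✗; start Fri 18:00 > Mon 05:00? ✓ → no.
mu: end Sat 04:00 <= Sat 01:00? ✗; start Thu 18:00 > Mon 05:00? ✓ → no.
theta: end Sat 23:00 <= Sat 01:00? ✗; start Thu 14:00 > Mon 05:00? ✓ → no.
Result: beta, delta, epsilon, eta, iota, kappa.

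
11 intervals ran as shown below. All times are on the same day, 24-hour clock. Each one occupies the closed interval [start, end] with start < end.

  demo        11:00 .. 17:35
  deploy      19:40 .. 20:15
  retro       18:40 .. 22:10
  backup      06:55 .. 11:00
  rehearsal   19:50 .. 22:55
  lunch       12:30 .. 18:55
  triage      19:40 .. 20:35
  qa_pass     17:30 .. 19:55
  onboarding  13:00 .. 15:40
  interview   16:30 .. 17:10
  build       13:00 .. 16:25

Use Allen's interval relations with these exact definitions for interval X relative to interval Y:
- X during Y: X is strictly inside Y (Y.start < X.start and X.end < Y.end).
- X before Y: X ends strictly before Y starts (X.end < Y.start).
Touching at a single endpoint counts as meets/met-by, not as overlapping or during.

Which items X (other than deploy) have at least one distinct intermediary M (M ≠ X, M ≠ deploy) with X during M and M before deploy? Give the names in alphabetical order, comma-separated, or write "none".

build, interview, onboarding

Target deploy = [19:40, 20:15].
Intermediaries M with M before deploy: backup, build, demo, interview, lunch, onboarding.
Via backup — items with X during backup: none.
Via build — items with X during build: none.
Via demo — items with X during demo: build, interview, onboarding.
Via interview — items with X during interview: none.
Via lunch — items with X during lunch: build, interview, onboarding.
Via onboarding — items with X during onboarding: none.
Union: build, interview, onboarding.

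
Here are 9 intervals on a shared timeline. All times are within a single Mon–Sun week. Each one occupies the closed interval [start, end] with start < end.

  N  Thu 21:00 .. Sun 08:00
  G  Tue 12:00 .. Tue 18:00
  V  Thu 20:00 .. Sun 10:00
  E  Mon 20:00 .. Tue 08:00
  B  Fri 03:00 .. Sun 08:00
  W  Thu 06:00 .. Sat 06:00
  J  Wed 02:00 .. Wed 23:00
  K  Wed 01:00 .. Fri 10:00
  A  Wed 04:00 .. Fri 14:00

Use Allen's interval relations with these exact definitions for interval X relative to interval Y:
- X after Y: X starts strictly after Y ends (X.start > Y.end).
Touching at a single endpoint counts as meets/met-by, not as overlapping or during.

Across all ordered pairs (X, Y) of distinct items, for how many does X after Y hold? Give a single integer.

Checking all 72 ordered pairs for relation 'after'; matching pairs in alphabetical order:
(A, E): A after E ✓
(A, G): A after G ✓
(B, E): B after E ✓
(B, G): B after G ✓
(B, J): B after J ✓
(G, E): G after E ✓
(J, E): J after E ✓
(J, G): J after G ✓
(K, E): K after E ✓
(K, G): K after G ✓
(N, E): N after E ✓
(N, G): N after G ✓
(N, J): N after J ✓
(V, E): V after E ✓
(V, G): V after G ✓
(V, J): V after J ✓
(W, E): W after E ✓
(W, G): W after G ✓
(W, J): W after J ✓
Count: 19.

19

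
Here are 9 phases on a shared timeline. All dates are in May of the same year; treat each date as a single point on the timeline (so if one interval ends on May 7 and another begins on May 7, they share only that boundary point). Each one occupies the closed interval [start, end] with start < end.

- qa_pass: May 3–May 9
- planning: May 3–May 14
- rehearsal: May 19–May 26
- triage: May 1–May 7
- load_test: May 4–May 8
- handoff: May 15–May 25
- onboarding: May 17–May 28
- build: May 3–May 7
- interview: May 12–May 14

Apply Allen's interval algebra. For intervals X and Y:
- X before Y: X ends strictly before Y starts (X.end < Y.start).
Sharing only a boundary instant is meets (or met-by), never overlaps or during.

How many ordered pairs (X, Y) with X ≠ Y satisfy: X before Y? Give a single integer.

Checking all 72 ordered pairs for relation 'before'; matching pairs in alphabetical order:
(build, handoff): build before handoff ✓
(build, interview): build before interview ✓
(build, onboarding): build before onboarding ✓
(build, rehearsal): build before rehearsal ✓
(interview, handoff): interview before handoff ✓
(interview, onboarding): interview before onboarding ✓
(interview, rehearsal): interview before rehearsal ✓
(load_test, handoff): load_test before handoff ✓
(load_test, interview): load_test before interview ✓
(load_test, onboarding): load_test before onboarding ✓
(load_test, rehearsal): load_test before rehearsal ✓
(planning, handoff): planning before handoff ✓
(planning, onboarding): planning before onboarding ✓
(planning, rehearsal): planning before rehearsal ✓
(qa_pass, handoff): qa_pass before handoff ✓
(qa_pass, interview): qa_pass before interview ✓
(qa_pass, onboarding): qa_pass before onboarding ✓
(qa_pass, rehearsal): qa_pass before rehearsal ✓
(triage, handoff): triage before handoff ✓
(triage, interview): triage before interview ✓
(triage, onboarding): triage before onboarding ✓
(triage, rehearsal): triage before rehearsal ✓
Count: 22.

22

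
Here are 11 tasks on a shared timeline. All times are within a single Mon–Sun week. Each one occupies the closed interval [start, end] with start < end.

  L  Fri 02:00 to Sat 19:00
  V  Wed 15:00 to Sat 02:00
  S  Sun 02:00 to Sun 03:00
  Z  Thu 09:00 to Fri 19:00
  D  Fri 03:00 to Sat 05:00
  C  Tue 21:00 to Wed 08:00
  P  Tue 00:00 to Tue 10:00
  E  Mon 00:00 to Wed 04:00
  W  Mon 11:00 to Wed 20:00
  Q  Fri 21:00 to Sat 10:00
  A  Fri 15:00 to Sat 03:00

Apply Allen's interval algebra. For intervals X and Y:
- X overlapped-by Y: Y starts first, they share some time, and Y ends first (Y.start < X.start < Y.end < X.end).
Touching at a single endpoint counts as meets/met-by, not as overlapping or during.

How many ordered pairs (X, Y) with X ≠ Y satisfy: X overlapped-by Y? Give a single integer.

12

Checking all 110 ordered pairs for relation 'overlapped-by'; matching pairs in alphabetical order:
(A, V): A overlapped-by V ✓
(A, Z): A overlapped-by Z ✓
(C, E): C overlapped-by E ✓
(D, V): D overlapped-by V ✓
(D, Z): D overlapped-by Z ✓
(L, V): L overlapped-by V ✓
(L, Z): L overlapped-by Z ✓
(Q, A): Q overlapped-by A ✓
(Q, D): Q overlapped-by D ✓
(Q, V): Q overlapped-by V ✓
(V, W): V overlapped-by W ✓
(W, E): W overlapped-by E ✓
Count: 12.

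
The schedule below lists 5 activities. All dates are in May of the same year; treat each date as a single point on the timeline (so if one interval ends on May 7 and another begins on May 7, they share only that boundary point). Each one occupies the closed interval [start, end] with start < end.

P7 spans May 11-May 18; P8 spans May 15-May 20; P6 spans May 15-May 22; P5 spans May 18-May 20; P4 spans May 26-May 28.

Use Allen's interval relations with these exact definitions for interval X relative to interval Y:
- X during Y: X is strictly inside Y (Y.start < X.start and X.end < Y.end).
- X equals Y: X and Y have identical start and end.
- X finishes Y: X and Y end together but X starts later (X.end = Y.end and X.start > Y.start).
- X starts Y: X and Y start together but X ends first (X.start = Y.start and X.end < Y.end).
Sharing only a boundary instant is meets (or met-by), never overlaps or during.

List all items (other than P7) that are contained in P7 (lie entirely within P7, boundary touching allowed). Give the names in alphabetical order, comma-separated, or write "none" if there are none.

none

Target P7 = [May 11, May 18].
P4 [May 26, May 28] → after → no.
P5 [May 18, May 20] → met-by → no.
P6 [May 15, May 22] → overlapped-by → no.
P8 [May 15, May 20] → overlapped-by → no.
Result: none.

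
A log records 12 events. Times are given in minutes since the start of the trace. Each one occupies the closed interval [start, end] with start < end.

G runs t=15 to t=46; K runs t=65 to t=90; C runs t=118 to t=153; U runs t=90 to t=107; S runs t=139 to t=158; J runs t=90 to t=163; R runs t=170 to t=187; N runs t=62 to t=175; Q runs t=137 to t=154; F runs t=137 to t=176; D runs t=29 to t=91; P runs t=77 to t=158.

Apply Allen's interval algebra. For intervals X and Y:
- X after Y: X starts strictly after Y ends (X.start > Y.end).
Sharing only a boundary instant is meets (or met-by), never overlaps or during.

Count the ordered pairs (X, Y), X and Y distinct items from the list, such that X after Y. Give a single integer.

30

Checking all 132 ordered pairs for relation 'after'; matching pairs in alphabetical order:
(C, D): C after D ✓
(C, G): C after G ✓
(C, K): C after K ✓
(C, U): C after U ✓
(F, D): F after D ✓
(F, G): F after G ✓
(F, K): F after K ✓
(F, U): F after U ✓
(J, G): J after G ✓
(K, G): K after G ✓
(N, G): N after G ✓
(P, G): P after G ✓
(Q, D): Q after D ✓
(Q, G): Q after G ✓
(Q, K): Q after K ✓
(Q, U): Q after U ✓
(R, C): R after C ✓
(R, D): R after D ✓
(R, G): R after G ✓
(R, J): R after J ✓
(R, K): R after K ✓
(R, P): R after P ✓
(R, Q): R after Q ✓
(R, S): R after S ✓
... plus 6 further pairs not listed.
Count: 30.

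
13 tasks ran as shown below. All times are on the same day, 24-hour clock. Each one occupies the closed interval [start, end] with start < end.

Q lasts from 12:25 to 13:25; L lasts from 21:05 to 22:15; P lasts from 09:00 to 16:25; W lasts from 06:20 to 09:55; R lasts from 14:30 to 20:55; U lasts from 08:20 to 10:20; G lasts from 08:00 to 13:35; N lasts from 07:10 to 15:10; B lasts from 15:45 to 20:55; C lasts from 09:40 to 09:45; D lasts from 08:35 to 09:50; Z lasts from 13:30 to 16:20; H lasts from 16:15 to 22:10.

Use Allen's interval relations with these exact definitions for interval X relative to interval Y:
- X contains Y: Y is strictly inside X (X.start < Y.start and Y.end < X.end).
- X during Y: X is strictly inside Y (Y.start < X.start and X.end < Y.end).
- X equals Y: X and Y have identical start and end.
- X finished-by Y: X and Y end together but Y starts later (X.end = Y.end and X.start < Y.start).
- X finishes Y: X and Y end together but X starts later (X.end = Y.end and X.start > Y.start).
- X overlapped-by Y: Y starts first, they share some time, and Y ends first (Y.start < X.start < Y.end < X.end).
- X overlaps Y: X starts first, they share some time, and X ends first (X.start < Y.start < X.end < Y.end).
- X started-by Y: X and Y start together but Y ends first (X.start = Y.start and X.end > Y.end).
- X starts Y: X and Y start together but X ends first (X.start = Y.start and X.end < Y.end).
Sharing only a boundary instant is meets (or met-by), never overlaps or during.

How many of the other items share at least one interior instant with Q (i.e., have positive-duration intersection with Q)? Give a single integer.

Target Q = [12:25, 13:25].
B [15:45, 20:55] → after → no.
C [09:40, 09:45] → before → no.
D [08:35, 09:50] → before → no.
G [08:00, 13:35] → contains → counts.
H [16:15, 22:10] → after → no.
L [21:05, 22:15] → after → no.
N [07:10, 15:10] → contains → counts.
P [09:00, 16:25] → contains → counts.
R [14:30, 20:55] → after → no.
U [08:20, 10:20] → before → no.
W [06:20, 09:55] → before → no.
Z [13:30, 16:20] → after → no.
Total: 3.

3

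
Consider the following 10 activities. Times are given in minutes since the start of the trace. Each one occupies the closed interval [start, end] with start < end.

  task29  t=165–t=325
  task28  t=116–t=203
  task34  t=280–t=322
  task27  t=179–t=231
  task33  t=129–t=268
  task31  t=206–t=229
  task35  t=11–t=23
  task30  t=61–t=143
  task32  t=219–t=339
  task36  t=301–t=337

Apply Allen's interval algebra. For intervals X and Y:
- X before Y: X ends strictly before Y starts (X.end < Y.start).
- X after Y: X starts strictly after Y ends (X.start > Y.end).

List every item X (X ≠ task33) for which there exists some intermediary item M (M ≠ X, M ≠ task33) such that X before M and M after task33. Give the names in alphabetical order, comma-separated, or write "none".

task27, task28, task30, task31, task35

Target task33 = [t=129, t=268].
Intermediaries M with M after task33: task34, task36.
Via task34 — items with X before task34: task27, task28, task30, task31, task35.
Via task36 — items with X before task36: task27, task28, task30, task31, task35.
Union: task27, task28, task30, task31, task35.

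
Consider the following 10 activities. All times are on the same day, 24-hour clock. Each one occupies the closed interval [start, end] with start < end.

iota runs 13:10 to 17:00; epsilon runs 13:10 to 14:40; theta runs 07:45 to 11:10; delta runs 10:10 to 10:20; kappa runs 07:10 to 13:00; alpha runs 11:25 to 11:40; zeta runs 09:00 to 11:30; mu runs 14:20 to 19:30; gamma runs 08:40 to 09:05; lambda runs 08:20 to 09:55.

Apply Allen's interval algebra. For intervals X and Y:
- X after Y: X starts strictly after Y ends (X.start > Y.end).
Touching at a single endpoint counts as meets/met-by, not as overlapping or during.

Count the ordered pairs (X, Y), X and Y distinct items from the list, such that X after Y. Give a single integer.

27

Checking all 90 ordered pairs for relation 'after'; matching pairs in alphabetical order:
(alpha, delta): alpha after delta ✓
(alpha, gamma): alpha after gamma ✓
(alpha, lambda): alpha after lambda ✓
(alpha, theta): alpha after theta ✓
(delta, gamma): delta after gamma ✓
(delta, lambda): delta after lambda ✓
(epsilon, alpha): epsilon after alpha ✓
(epsilon, delta): epsilon after delta ✓
(epsilon, gamma): epsilon after gamma ✓
(epsilon, kappa): epsilon after kappa ✓
(epsilon, lambda): epsilon after lambda ✓
(epsilon, theta): epsilon after theta ✓
(epsilon, zeta): epsilon after zeta ✓
(iota, alpha): iota after alpha ✓
(iota, delta): iota after delta ✓
(iota, gamma): iota after gamma ✓
(iota, kappa): iota after kappa ✓
(iota, lambda): iota after lambda ✓
(iota, theta): iota after theta ✓
(iota, zeta): iota after zeta ✓
(mu, alpha): mu after alpha ✓
(mu, delta): mu after delta ✓
(mu, gamma): mu after gamma ✓
(mu, kappa): mu after kappa ✓
... plus 3 further pairs not listed.
Count: 27.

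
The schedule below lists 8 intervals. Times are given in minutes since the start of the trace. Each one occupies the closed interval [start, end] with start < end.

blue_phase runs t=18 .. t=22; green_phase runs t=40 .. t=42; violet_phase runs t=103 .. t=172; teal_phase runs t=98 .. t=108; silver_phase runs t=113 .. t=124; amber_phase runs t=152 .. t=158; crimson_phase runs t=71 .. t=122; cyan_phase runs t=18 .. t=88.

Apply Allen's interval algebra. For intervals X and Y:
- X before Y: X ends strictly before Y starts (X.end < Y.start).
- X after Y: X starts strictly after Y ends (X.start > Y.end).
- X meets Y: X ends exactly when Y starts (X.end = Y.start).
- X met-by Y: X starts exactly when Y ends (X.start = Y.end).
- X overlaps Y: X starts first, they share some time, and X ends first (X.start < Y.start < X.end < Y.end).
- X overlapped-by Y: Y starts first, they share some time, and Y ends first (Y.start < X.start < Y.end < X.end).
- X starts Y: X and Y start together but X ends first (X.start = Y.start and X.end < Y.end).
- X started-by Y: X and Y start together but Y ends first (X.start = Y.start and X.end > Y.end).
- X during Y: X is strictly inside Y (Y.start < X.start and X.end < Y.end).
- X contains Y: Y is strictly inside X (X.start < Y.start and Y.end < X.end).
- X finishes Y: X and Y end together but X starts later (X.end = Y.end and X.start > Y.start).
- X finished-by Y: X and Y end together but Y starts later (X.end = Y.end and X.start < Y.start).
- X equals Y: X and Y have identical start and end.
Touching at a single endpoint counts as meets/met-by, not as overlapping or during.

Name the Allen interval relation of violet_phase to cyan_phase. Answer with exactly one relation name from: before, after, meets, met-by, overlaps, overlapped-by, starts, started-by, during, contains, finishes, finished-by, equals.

after

violet_phase = [t=103, t=172]; cyan_phase = [t=18, t=88].
Compare endpoints: violet_phase.start > cyan_phase.start, violet_phase.start > cyan_phase.end, violet_phase.end > cyan_phase.start, violet_phase.end > cyan_phase.end.
That pattern is 'after'.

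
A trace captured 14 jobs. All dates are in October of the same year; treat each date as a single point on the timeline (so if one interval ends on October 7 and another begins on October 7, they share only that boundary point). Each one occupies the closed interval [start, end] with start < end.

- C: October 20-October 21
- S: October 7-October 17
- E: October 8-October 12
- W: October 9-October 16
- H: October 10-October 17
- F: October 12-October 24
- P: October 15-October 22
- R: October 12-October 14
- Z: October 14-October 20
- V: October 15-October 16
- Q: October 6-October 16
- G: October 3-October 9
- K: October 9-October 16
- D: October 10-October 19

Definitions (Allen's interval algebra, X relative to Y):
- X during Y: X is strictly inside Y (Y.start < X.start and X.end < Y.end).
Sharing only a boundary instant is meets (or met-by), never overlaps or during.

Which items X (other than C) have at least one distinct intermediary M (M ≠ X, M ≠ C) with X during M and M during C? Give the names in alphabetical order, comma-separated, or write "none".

none

Target C = [October 20, October 21].
Intermediaries M with M during C: none.
Union: none.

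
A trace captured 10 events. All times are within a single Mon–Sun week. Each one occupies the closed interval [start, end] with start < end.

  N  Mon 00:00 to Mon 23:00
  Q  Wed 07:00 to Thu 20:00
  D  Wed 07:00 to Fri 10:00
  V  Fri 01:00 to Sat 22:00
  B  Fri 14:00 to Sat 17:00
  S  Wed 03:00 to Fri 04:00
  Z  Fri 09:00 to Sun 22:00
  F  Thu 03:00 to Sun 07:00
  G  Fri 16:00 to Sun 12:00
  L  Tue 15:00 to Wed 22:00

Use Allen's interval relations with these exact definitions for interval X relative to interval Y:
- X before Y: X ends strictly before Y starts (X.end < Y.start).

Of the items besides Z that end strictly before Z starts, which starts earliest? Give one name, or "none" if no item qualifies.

N

Target Z = [Fri 09:00, Sun 22:00].
B [Fri 14:00, Sat 17:00] → during → excluded.
D [Wed 07:00, Fri 10:00] → overlaps → excluded.
F [Thu 03:00, Sun 07:00] → overlaps → excluded.
G [Fri 16:00, Sun 12:00] → during → excluded.
L [Tue 15:00, Wed 22:00] → before → candidate.
N [Mon 00:00, Mon 23:00] → before → candidate.
Q [Wed 07:00, Thu 20:00] → before → candidate.
S [Wed 03:00, Fri 04:00] → before → candidate.
V [Fri 01:00, Sat 22:00] → overlaps → excluded.
Among candidates, earliest start is Mon 00:00 → N.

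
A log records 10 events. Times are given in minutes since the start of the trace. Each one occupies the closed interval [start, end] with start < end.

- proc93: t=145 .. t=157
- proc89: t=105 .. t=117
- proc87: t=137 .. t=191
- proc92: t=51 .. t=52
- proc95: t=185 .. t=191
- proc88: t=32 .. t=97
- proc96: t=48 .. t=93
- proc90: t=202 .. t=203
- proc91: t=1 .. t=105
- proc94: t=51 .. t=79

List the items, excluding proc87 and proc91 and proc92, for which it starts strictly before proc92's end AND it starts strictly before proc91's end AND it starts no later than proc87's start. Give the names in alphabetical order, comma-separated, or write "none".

proc88, proc94, proc96

Conditions: its start is strictly before proc92's end (X.start < t=52) AND its start is strictly before proc91's end (X.start < t=105) AND its start is no later than proc87's start (X.start <= t=137).
proc88: start t=32 < t=52? ✓; start t=32 < t=105? ✓; start t=32 <= t=137? ✓ → yes.
proc89: start t=105 < t=52? ✗; start t=105 < t=105? ✗; start t=105 <= t=137? ✓ → no.
proc90: start t=202 < t=52? ✗; start t=202 < t=105? ✗; start t=202 <= t=137? ✗ → no.
proc93: start t=145 < t=52? ✗; start t=145 < t=105? ✗; start t=145 <= t=137? ✗ → no.
proc94: start t=51 < t=52? ✓; start t=51 < t=105? ✓; start t=51 <= t=137? ✓ → yes.
proc95: start t=185 < t=52? ✗; start t=185 < t=105? ✗; start t=185 <= t=137? ✗ → no.
proc96: start t=48 < t=52? ✓; start t=48 < t=105? ✓; start t=48 <= t=137? ✓ → yes.
Result: proc88, proc94, proc96.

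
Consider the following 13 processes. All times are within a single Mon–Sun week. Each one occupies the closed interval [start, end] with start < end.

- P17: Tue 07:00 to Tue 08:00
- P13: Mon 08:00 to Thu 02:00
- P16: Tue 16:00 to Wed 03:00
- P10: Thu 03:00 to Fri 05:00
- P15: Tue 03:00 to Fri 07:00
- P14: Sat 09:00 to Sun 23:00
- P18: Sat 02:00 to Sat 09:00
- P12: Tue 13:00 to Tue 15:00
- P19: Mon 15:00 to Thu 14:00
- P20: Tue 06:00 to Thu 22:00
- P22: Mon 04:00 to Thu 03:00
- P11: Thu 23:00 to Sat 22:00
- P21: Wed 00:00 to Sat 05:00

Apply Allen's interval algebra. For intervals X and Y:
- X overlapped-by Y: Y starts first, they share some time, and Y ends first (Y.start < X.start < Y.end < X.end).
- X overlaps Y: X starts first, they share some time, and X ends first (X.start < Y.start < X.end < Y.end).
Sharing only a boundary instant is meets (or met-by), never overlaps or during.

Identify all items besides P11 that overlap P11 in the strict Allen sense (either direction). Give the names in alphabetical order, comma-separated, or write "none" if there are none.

Target P11 = [Thu 23:00, Sat 22:00].
P10 [Thu 03:00, Fri 05:00] → overlaps → yes.
P12 [Tue 13:00, Tue 15:00] → before → no.
P13 [Mon 08:00, Thu 02:00] → before → no.
P14 [Sat 09:00, Sun 23:00] → overlapped-by → yes.
P15 [Tue 03:00, Fri 07:00] → overlaps → yes.
P16 [Tue 16:00, Wed 03:00] → before → no.
P17 [Tue 07:00, Tue 08:00] → before → no.
P18 [Sat 02:00, Sat 09:00] → during → no.
P19 [Mon 15:00, Thu 14:00] → before → no.
P20 [Tue 06:00, Thu 22:00] → before → no.
P21 [Wed 00:00, Sat 05:00] → overlaps → yes.
P22 [Mon 04:00, Thu 03:00] → before → no.
Result: P10, P14, P15, P21.

P10, P14, P15, P21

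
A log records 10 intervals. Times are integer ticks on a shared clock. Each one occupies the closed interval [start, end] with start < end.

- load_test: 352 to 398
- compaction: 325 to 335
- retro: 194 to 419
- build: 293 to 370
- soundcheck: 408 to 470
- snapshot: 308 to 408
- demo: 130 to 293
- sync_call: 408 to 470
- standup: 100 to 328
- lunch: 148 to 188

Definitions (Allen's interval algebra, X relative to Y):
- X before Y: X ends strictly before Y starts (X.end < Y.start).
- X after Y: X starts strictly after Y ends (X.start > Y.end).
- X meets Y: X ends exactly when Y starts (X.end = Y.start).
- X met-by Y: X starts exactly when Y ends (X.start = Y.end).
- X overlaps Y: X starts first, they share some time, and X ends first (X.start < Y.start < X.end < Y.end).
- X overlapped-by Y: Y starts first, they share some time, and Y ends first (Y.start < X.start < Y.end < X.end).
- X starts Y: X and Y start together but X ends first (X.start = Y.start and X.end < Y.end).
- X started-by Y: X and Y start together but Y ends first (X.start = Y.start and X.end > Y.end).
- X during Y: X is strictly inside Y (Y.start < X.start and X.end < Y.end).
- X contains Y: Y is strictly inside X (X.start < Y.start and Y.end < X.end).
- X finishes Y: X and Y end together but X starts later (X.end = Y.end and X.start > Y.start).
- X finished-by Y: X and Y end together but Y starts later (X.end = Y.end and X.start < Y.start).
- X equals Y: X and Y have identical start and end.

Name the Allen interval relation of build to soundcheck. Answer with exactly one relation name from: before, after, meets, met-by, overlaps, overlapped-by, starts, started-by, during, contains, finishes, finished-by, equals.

before

build = [293, 370]; soundcheck = [408, 470].
Compare endpoints: build.start < soundcheck.start, build.start < soundcheck.end, build.end < soundcheck.start, build.end < soundcheck.end.
That pattern is 'before'.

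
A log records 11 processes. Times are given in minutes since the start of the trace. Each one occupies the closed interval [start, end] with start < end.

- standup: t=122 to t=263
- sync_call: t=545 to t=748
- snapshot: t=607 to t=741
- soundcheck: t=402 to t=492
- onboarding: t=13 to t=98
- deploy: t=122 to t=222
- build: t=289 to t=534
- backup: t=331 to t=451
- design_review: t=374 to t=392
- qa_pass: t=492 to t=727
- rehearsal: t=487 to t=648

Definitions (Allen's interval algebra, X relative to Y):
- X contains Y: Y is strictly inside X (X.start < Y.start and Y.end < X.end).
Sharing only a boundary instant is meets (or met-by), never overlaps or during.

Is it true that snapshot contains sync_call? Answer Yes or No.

No

snapshot = [t=607, t=741], sync_call = [t=545, t=748].
Actual relation of snapshot to sync_call: during.
Asked whether 'contains' holds → No.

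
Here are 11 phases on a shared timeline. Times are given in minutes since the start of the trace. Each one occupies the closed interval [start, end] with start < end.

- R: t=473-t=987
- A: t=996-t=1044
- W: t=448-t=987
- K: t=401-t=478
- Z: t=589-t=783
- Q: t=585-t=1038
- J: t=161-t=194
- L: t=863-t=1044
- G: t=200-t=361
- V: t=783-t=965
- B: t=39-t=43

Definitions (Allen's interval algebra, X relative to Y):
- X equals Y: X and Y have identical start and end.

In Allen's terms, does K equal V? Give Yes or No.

K = [t=401, t=478], V = [t=783, t=965].
Actual relation of K to V: before.
Asked whether 'equals' holds → No.

No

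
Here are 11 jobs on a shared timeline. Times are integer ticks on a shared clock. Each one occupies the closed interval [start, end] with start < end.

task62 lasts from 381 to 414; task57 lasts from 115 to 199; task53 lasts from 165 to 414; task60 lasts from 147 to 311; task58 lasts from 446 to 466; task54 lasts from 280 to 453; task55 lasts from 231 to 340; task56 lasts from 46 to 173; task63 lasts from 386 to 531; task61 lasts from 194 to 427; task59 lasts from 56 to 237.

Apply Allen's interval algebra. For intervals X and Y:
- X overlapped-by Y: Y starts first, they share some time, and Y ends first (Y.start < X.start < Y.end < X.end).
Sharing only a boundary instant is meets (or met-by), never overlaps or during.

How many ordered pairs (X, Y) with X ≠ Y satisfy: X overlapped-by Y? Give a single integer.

24

Checking all 110 ordered pairs for relation 'overlapped-by'; matching pairs in alphabetical order:
(task53, task56): task53 overlapped-by task56 ✓
(task53, task57): task53 overlapped-by task57 ✓
(task53, task59): task53 overlapped-by task59 ✓
(task53, task60): task53 overlapped-by task60 ✓
(task54, task53): task54 overlapped-by task53 ✓
(task54, task55): task54 overlapped-by task55 ✓
(task54, task60): task54 overlapped-by task60 ✓
(task54, task61): task54 overlapped-by task61 ✓
(task55, task59): task55 overlapped-by task59 ✓
(task55, task60): task55 overlapped-by task60 ✓
(task57, task56): task57 overlapped-by task56 ✓
(task58, task54): task58 overlapped-by task54 ✓
(task59, task56): task59 overlapped-by task56 ✓
(task60, task56): task60 overlapped-by task56 ✓
(task60, task57): task60 overlapped-by task57 ✓
(task60, task59): task60 overlapped-by task59 ✓
(task61, task53): task61 overlapped-by task53 ✓
(task61, task57): task61 overlapped-by task57 ✓
(task61, task59): task61 overlapped-by task59 ✓
(task61, task60): task61 overlapped-by task60 ✓
(task63, task53): task63 overlapped-by task53 ✓
(task63, task54): task63 overlapped-by task54 ✓
(task63, task61): task63 overlapped-by task61 ✓
(task63, task62): task63 overlapped-by task62 ✓
Count: 24.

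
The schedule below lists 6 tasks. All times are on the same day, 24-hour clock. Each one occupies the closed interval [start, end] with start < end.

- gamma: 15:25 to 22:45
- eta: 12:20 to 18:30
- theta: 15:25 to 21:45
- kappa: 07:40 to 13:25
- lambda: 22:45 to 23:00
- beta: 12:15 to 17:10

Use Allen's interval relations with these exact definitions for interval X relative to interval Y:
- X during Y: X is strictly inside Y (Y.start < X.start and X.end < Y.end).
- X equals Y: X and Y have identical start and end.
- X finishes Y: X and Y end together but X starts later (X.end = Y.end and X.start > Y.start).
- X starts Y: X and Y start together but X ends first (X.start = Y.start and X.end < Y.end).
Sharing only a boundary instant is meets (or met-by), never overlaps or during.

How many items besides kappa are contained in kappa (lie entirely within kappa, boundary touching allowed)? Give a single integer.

Target kappa = [07:40, 13:25].
beta [12:15, 17:10] → overlapped-by → no.
eta [12:20, 18:30] → overlapped-by → no.
gamma [15:25, 22:45] → after → no.
lambda [22:45, 23:00] → after → no.
theta [15:25, 21:45] → after → no.
Total: 0.

0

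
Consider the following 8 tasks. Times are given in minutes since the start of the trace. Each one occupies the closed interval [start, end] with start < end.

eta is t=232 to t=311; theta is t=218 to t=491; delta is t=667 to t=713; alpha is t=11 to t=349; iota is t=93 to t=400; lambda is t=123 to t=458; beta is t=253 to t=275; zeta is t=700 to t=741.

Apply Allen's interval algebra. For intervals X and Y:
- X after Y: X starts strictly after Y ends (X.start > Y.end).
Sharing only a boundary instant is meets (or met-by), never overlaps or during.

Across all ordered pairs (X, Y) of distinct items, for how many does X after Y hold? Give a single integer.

12

Checking all 56 ordered pairs for relation 'after'; matching pairs in alphabetical order:
(delta, alpha): delta after alpha ✓
(delta, beta): delta after beta ✓
(delta, eta): delta after eta ✓
(delta, iota): delta after iota ✓
(delta, lambda): delta after lambda ✓
(delta, theta): delta after theta ✓
(zeta, alpha): zeta after alpha ✓
(zeta, beta): zeta after beta ✓
(zeta, eta): zeta after eta ✓
(zeta, iota): zeta after iota ✓
(zeta, lambda): zeta after lambda ✓
(zeta, theta): zeta after theta ✓
Count: 12.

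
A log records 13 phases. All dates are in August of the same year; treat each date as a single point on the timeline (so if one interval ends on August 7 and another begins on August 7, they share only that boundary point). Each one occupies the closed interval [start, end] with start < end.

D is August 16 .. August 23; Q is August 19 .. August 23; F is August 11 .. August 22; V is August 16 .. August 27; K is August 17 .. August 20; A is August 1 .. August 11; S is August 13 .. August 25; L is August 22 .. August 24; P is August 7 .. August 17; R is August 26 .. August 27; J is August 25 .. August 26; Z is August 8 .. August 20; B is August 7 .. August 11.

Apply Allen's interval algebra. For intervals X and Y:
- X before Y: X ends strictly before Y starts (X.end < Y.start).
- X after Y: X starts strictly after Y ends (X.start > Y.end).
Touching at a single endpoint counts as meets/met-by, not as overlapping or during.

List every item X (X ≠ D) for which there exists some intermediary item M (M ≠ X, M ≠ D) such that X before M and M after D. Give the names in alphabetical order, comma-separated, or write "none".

A, B, F, K, L, P, Q, S, Z

Target D = [August 16, August 23].
Intermediaries M with M after D: J, R.
Via J — items with X before J: A, B, F, K, L, P, Q, Z.
Via R — items with X before R: A, B, F, K, L, P, Q, S, Z.
Union: A, B, F, K, L, P, Q, S, Z.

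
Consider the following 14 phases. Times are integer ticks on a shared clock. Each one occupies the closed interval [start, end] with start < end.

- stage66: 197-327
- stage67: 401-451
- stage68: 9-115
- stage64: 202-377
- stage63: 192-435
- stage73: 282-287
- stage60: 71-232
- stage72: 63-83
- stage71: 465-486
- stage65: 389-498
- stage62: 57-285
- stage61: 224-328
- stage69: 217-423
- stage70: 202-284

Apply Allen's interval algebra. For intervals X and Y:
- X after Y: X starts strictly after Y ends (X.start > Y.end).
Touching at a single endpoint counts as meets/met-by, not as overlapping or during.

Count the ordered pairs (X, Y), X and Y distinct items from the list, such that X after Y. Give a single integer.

45

Checking all 182 ordered pairs for relation 'after'; matching pairs in alphabetical order:
(stage61, stage68): stage61 after stage68 ✓
(stage61, stage72): stage61 after stage72 ✓
(stage63, stage68): stage63 after stage68 ✓
(stage63, stage72): stage63 after stage72 ✓
(stage64, stage68): stage64 after stage68 ✓
(stage64, stage72): stage64 after stage72 ✓
(stage65, stage60): stage65 after stage60 ✓
(stage65, stage61): stage65 after stage61 ✓
(stage65, stage62): stage65 after stage62 ✓
(stage65, stage64): stage65 after stage64 ✓
(stage65, stage66): stage65 after stage66 ✓
(stage65, stage68): stage65 after stage68 ✓
(stage65, stage70): stage65 after stage70 ✓
(stage65, stage72): stage65 after stage72 ✓
(stage65, stage73): stage65 after stage73 ✓
(stage66, stage68): stage66 after stage68 ✓
(stage66, stage72): stage66 after stage72 ✓
(stage67, stage60): stage67 after stage60 ✓
(stage67, stage61): stage67 after stage61 ✓
(stage67, stage62): stage67 after stage62 ✓
(stage67, stage64): stage67 after stage64 ✓
(stage67, stage66): stage67 after stage66 ✓
(stage67, stage68): stage67 after stage68 ✓
(stage67, stage70): stage67 after stage70 ✓
... plus 21 further pairs not listed.
Count: 45.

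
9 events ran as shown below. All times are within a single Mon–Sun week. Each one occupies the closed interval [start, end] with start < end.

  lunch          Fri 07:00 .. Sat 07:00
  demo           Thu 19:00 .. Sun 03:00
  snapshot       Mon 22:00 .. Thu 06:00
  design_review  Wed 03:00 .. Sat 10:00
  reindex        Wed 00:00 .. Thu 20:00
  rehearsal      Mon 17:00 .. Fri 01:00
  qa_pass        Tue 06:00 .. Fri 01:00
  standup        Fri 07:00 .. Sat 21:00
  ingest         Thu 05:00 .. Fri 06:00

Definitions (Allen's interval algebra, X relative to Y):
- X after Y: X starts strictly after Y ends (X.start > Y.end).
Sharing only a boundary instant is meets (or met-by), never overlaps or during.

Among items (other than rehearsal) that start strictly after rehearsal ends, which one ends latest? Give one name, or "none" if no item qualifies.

Target rehearsal = [Mon 17:00, Fri 01:00].
demo [Thu 19:00, Sun 03:00] → overlapped-by → excluded.
design_review [Wed 03:00, Sat 10:00] → overlapped-by → excluded.
ingest [Thu 05:00, Fri 06:00] → overlapped-by → excluded.
lunch [Fri 07:00, Sat 07:00] → after → candidate.
qa_pass [Tue 06:00, Fri 01:00] → finishes → excluded.
reindex [Wed 00:00, Thu 20:00] → during → excluded.
snapshot [Mon 22:00, Thu 06:00] → during → excluded.
standup [Fri 07:00, Sat 21:00] → after → candidate.
Among candidates, latest end is Sat 21:00 → standup.

standup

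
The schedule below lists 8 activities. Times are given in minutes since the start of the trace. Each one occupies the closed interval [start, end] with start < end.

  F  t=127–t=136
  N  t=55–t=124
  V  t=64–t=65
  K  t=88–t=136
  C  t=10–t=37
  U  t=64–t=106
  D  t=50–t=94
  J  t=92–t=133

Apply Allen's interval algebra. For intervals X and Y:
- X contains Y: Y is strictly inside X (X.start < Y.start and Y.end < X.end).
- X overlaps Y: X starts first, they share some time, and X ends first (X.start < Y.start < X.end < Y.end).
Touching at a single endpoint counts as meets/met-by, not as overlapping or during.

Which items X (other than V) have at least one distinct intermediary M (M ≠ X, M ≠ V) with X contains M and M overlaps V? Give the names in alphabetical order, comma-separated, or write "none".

Target V = [t=64, t=65].
Intermediaries M with M overlaps V: none.
Union: none.

none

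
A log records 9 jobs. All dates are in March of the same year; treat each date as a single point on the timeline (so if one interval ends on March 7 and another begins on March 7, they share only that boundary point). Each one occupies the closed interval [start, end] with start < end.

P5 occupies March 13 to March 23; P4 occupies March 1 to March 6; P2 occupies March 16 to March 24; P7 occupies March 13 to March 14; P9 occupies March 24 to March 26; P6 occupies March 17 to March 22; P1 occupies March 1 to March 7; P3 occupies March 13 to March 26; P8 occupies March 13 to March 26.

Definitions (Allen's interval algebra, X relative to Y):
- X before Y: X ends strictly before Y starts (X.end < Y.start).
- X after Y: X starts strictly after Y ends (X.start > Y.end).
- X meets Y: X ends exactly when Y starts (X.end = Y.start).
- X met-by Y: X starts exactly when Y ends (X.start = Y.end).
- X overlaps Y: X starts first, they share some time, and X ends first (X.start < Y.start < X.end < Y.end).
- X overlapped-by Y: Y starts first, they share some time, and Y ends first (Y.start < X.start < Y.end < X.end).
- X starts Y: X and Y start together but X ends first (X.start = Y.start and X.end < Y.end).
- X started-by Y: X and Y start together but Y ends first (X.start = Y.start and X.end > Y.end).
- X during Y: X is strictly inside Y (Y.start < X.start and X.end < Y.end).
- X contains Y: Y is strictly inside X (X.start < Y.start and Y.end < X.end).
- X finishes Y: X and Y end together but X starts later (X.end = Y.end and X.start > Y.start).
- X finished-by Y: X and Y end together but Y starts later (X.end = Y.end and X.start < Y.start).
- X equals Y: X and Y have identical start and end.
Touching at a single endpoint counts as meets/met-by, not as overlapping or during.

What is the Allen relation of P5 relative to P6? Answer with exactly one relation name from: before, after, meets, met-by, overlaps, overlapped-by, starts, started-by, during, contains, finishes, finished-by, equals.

contains

P5 = [March 13, March 23]; P6 = [March 17, March 22].
Compare endpoints: P5.start < P6.start, P5.start < P6.end, P5.end > P6.start, P5.end > P6.end.
That pattern is 'contains'.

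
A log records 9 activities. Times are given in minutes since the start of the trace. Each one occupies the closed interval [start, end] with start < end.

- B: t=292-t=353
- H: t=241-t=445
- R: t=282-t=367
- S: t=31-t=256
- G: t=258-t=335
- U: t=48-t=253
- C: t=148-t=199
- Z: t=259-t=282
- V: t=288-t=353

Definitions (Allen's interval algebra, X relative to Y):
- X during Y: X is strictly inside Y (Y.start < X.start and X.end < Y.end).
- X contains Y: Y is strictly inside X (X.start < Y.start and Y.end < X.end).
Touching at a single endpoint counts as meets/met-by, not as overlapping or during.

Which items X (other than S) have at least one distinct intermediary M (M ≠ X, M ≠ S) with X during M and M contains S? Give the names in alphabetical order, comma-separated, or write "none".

Target S = [t=31, t=256].
Intermediaries M with M contains S: none.
Union: none.

none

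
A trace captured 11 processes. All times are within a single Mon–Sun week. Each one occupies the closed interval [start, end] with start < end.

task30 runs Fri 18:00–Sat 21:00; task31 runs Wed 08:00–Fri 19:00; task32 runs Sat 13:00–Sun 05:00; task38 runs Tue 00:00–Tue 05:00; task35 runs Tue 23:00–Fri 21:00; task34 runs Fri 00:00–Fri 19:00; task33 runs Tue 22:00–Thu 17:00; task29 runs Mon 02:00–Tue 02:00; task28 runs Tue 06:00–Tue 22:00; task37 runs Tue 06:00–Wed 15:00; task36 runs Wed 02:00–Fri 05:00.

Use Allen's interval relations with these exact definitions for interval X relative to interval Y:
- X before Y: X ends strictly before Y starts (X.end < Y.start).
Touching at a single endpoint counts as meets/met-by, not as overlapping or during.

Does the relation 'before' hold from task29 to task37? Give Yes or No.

task29 = [Mon 02:00, Tue 02:00], task37 = [Tue 06:00, Wed 15:00].
Actual relation of task29 to task37: before.
Asked whether 'before' holds → Yes.

Yes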